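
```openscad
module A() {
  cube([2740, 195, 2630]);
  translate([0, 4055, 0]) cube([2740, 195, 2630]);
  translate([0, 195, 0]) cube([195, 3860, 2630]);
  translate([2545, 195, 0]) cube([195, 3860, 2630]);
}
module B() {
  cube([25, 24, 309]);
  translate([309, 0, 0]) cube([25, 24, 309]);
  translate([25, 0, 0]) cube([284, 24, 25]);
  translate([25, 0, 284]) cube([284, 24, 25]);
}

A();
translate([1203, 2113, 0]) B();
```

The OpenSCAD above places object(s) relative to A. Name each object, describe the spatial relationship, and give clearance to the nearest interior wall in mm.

Clearances: x = 1008, y = 1918; minimum 1008 mm.

A is a house frame. B is a picture frame. The picture frame sits inside the house frame, centred. The clearance to the nearest interior wall is 1008 mm.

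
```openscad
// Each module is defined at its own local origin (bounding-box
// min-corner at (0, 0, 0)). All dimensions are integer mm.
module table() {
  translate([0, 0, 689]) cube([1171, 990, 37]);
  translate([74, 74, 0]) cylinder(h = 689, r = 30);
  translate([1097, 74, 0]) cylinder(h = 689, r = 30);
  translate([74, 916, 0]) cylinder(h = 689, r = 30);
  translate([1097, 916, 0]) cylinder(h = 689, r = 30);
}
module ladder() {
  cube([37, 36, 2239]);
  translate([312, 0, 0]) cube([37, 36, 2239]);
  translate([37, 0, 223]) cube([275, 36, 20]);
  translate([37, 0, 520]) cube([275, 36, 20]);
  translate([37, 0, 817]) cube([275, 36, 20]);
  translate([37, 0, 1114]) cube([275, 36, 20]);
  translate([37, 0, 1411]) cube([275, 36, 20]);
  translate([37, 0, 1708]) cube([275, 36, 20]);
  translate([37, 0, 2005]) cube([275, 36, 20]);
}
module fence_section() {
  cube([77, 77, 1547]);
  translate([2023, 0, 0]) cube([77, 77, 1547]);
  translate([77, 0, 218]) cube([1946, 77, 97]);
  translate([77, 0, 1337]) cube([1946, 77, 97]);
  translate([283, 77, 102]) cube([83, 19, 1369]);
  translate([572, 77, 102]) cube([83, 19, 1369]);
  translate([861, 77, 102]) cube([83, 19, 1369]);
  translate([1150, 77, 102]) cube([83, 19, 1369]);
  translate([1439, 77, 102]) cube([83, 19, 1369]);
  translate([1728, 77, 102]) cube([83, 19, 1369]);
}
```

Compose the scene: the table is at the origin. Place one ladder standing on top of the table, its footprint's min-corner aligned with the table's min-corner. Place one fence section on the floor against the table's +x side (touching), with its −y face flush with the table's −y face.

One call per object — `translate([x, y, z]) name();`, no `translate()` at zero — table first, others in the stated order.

table();
translate([0, 0, 726]) ladder();
translate([1171, 0, 0]) fence_section();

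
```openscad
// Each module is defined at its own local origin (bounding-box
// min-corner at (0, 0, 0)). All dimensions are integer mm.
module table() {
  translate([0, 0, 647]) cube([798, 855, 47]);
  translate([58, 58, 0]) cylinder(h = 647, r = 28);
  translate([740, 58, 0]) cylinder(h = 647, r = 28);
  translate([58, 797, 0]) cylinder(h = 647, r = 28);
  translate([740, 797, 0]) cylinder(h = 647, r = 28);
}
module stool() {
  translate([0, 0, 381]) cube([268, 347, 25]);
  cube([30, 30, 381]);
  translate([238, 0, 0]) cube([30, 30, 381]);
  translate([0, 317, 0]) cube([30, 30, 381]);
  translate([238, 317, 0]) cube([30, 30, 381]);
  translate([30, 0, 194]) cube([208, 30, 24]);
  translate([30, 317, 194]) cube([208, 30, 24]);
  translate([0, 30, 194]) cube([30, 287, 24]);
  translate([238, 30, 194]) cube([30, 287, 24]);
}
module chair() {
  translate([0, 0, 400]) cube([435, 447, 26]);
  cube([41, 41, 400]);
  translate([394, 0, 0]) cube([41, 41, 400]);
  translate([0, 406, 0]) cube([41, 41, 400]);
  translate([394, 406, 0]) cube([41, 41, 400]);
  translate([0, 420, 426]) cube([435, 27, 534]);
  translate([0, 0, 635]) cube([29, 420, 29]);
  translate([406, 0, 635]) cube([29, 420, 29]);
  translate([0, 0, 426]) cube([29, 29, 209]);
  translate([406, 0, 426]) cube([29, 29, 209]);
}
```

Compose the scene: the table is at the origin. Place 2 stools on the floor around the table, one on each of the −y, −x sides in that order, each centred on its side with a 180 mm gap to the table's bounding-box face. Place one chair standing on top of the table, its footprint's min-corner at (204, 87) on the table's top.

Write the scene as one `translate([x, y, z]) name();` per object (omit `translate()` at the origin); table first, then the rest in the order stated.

table();
translate([265, -527, 0]) stool();
translate([-448, 254, 0]) stool();
translate([204, 87, 694]) chair();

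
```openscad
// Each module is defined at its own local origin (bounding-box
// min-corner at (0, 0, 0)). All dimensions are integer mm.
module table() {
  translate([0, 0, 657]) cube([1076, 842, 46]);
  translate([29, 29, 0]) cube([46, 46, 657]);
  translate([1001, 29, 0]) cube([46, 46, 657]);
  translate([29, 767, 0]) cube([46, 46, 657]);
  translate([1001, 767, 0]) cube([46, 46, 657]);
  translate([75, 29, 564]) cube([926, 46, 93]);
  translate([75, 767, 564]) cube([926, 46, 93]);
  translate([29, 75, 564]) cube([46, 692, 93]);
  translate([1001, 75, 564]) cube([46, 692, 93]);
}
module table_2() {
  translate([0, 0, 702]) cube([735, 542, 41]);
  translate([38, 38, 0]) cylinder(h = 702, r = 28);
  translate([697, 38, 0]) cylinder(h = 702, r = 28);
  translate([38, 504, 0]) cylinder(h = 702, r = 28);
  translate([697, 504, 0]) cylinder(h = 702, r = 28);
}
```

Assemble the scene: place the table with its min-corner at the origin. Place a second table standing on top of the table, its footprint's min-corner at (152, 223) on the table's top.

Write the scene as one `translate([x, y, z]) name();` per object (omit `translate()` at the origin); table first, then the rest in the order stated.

table();
translate([152, 223, 703]) table_2();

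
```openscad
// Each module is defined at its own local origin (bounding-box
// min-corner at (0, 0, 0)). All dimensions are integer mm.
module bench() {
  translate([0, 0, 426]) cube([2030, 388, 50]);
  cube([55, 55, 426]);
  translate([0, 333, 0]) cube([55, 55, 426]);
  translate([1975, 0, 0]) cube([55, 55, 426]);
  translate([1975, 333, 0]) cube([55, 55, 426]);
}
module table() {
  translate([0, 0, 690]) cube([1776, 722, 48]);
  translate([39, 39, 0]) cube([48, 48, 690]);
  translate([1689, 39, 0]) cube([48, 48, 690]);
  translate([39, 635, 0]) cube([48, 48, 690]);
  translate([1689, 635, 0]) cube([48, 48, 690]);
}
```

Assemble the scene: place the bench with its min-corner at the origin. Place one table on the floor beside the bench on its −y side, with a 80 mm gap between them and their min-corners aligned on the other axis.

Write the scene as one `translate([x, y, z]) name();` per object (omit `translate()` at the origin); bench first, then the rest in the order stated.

bench();
translate([0, -802, 0]) table();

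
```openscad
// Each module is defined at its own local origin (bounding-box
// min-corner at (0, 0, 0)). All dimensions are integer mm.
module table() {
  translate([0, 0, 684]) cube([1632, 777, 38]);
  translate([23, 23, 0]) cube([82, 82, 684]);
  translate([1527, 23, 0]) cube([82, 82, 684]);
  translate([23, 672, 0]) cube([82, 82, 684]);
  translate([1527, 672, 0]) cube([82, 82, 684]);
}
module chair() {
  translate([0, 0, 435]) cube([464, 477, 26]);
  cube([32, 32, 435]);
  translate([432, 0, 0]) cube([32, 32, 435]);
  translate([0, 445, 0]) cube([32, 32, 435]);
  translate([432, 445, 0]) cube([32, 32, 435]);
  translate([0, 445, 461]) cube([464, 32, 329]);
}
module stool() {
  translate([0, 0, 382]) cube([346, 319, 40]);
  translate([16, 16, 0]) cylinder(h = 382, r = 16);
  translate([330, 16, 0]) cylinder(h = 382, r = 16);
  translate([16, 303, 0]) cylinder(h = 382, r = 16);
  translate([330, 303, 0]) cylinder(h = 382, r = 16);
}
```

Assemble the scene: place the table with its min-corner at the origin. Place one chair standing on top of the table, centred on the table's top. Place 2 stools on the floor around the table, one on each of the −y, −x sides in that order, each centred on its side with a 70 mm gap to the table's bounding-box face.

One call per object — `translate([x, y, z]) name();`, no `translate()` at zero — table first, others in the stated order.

table();
translate([584, 150, 722]) chair();
translate([643, -389, 0]) stool();
translate([-416, 229, 0]) stool();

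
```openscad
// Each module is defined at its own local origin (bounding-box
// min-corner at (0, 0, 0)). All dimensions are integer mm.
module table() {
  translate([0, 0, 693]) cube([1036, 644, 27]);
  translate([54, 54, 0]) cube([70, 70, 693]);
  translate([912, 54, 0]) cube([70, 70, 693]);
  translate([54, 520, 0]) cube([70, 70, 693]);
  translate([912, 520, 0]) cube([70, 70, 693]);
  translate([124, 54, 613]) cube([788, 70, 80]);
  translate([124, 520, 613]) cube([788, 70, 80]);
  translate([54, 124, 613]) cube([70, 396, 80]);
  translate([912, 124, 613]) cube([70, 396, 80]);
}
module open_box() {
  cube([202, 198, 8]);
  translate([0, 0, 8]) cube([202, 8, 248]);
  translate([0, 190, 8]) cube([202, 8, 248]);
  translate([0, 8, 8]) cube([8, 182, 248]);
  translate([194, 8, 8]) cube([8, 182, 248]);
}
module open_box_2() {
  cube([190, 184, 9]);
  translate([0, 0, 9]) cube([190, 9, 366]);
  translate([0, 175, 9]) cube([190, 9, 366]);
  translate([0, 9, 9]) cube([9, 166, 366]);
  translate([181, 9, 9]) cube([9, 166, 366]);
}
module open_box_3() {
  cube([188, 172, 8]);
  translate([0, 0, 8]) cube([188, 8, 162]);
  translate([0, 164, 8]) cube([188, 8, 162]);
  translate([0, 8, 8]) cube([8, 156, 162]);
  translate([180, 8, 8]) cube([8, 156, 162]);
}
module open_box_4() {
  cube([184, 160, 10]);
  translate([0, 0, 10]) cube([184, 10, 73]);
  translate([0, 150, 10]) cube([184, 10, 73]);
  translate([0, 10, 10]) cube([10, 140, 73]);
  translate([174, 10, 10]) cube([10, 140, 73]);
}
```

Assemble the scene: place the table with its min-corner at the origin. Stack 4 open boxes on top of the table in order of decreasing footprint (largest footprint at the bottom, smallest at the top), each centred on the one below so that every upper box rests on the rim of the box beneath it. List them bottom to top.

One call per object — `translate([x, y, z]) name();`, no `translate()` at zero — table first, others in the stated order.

table();
translate([417, 223, 720]) open_box();
translate([423, 230, 976]) open_box_2();
translate([424, 236, 1351]) open_box_3();
translate([426, 242, 1521]) open_box_4();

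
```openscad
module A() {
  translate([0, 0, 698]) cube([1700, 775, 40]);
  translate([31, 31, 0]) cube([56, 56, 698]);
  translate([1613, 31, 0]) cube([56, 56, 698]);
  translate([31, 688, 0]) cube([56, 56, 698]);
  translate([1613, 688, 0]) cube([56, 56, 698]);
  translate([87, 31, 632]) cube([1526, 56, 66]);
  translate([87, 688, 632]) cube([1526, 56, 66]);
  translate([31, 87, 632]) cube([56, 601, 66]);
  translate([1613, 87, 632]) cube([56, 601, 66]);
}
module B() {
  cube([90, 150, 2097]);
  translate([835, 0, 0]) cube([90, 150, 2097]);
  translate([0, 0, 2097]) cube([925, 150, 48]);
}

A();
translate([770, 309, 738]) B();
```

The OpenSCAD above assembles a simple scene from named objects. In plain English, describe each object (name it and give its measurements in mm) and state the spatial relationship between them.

A is a table: top 1700 mm (x) × 775 mm (y), 40 mm thick, upper face at z = 738 mm, on four 56×56 mm square legs, each inset 31 mm from the nearest pair of top edges, running from z = 0 to the bottom of the top. Four apron rails, 56 mm thick and 66 mm tall, run between adjacent legs with their top edges flush with the underside of the top and their outer faces flush with the legs' outer faces.

B is a rectangular door frame: two vertical jambs of 90×150 mm section, 2097 mm tall, with a clear opening 745 mm wide between their inner faces. A header 48 mm tall and 150 mm deep lies on top of the jambs and spans the full outside width.

The door frame is on top of the table.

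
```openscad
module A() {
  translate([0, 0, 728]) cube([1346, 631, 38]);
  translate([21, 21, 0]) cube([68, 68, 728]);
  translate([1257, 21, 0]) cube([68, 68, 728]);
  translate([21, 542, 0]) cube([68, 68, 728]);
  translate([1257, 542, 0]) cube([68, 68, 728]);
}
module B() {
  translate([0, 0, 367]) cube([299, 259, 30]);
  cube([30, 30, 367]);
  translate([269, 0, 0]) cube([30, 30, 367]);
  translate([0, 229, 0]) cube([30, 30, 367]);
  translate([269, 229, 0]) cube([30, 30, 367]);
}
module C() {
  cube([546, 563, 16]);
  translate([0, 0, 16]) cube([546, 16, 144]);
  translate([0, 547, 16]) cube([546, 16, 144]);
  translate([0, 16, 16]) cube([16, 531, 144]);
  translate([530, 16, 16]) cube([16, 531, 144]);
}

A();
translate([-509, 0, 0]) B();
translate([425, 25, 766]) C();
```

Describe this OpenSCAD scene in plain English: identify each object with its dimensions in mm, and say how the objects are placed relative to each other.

A is a rectangular dining table. The top is 1346×631×38 mm with its upper surface at z = 766 mm. It stands on four 68×68 mm square legs, each inset 21 mm from the nearest pair of top edges, running from the floor to the underside of the top.

B is a four-legged stool. The seat is 299×259 mm, 30 mm thick, top at z = 397 mm. It stands on four square legs, each 30×30 mm in cross-section, from z = 0 to the seat underside, each flush with a corner of the seat.

C is an open storage box with external size 546×563×160 mm and wall thickness 16 mm (the base is also 16 mm thick). The base covers the whole footprint; the four walls stand on the base, with the y-facing walls full-width and the x-facing walls fitting between their inner faces.

The stool is on the floor beside the table on its −x side. The open box is on top of the table.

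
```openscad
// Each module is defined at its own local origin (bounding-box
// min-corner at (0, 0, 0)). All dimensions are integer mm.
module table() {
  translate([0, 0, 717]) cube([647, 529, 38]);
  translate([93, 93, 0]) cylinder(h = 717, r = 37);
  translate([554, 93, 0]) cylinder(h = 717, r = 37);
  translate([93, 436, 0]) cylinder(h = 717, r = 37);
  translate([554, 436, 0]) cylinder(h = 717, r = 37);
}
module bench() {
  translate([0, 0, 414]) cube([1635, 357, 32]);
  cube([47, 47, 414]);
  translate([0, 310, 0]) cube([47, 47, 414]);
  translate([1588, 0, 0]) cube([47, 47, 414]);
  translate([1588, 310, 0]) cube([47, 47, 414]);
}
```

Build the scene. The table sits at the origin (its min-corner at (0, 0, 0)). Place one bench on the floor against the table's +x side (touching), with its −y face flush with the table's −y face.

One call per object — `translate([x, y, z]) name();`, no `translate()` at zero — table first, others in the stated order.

table();
translate([647, 0, 0]) bench();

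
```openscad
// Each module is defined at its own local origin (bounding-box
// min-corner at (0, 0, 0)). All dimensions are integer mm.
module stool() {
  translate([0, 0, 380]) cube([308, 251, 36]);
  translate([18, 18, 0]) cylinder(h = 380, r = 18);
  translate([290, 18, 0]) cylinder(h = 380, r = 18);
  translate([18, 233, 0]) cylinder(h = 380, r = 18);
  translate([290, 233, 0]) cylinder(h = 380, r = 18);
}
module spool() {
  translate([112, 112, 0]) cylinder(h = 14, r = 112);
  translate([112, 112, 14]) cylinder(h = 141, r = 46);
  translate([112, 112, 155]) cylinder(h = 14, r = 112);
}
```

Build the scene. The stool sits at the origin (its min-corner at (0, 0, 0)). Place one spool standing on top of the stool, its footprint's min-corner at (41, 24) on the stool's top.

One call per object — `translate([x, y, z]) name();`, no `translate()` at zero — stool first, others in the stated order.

stool();
translate([41, 24, 416]) spool();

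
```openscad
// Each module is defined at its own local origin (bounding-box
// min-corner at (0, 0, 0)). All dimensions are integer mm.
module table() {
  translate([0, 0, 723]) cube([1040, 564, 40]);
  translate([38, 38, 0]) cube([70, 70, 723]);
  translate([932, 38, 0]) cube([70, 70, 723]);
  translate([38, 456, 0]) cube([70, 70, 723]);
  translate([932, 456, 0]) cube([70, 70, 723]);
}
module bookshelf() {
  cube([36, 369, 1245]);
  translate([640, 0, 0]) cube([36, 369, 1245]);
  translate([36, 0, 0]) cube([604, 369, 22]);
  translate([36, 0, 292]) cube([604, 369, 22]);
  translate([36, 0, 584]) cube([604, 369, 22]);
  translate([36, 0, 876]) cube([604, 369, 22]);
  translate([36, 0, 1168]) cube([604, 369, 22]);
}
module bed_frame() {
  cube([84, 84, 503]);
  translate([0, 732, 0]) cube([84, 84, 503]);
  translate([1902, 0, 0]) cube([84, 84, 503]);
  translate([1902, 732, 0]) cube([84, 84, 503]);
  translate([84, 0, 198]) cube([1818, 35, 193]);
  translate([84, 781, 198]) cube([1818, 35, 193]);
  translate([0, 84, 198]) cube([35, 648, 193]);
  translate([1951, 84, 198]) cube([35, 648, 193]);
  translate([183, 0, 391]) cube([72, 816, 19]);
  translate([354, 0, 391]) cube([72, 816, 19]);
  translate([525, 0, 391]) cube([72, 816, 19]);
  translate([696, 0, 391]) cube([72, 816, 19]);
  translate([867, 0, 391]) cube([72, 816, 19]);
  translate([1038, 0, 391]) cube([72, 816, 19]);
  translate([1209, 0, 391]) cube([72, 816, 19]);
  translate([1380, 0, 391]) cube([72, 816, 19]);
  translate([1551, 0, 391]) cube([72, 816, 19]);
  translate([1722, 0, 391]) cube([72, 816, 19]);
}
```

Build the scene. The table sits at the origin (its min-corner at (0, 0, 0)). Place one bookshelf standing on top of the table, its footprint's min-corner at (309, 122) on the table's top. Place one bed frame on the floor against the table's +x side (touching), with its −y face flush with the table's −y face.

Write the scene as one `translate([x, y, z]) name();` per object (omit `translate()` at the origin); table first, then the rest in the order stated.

table();
translate([309, 122, 763]) bookshelf();
translate([1040, 0, 0]) bed_frame();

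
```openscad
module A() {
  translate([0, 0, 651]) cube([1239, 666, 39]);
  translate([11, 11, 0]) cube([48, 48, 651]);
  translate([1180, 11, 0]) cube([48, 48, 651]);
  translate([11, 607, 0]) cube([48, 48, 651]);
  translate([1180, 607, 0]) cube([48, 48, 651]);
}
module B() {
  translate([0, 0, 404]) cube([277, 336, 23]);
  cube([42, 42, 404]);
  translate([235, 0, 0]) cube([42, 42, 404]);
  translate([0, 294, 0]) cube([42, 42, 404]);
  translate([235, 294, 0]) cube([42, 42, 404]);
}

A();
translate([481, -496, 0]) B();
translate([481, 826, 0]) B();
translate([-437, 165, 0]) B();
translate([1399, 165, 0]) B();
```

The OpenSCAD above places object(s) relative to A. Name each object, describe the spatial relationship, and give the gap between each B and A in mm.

A is a table. B is a stool. Four stools sit around the table at the −y, +y, −x, +x sides. The gap between each stool and the table is 160 mm.

Each stool's nearest face is 160 mm from the table's bounding box.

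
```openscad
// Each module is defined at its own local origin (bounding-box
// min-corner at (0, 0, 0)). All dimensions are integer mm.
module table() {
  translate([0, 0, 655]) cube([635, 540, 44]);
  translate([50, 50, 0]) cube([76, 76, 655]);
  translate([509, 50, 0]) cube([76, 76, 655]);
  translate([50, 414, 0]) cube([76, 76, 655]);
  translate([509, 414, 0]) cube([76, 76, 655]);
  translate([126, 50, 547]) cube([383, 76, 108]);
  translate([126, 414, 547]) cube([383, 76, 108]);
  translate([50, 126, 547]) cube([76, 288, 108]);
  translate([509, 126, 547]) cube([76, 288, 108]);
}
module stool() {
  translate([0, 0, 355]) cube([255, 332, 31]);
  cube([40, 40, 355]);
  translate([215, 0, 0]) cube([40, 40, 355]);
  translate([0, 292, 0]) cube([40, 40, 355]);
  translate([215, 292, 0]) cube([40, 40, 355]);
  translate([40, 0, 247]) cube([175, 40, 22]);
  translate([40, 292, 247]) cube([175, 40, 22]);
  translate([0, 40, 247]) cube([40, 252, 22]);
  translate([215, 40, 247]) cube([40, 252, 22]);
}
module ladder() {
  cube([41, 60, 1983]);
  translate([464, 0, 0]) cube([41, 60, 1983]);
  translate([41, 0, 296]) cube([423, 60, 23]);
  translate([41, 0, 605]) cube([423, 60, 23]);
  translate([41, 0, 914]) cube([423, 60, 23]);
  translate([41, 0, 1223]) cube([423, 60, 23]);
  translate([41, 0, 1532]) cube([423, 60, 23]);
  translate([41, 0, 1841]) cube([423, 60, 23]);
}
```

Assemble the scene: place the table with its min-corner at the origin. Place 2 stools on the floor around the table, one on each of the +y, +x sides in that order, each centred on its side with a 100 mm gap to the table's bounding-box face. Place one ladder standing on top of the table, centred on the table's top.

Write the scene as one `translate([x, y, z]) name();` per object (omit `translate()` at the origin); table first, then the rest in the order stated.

table();
translate([190, 640, 0]) stool();
translate([735, 104, 0]) stool();
translate([65, 240, 699]) ladder();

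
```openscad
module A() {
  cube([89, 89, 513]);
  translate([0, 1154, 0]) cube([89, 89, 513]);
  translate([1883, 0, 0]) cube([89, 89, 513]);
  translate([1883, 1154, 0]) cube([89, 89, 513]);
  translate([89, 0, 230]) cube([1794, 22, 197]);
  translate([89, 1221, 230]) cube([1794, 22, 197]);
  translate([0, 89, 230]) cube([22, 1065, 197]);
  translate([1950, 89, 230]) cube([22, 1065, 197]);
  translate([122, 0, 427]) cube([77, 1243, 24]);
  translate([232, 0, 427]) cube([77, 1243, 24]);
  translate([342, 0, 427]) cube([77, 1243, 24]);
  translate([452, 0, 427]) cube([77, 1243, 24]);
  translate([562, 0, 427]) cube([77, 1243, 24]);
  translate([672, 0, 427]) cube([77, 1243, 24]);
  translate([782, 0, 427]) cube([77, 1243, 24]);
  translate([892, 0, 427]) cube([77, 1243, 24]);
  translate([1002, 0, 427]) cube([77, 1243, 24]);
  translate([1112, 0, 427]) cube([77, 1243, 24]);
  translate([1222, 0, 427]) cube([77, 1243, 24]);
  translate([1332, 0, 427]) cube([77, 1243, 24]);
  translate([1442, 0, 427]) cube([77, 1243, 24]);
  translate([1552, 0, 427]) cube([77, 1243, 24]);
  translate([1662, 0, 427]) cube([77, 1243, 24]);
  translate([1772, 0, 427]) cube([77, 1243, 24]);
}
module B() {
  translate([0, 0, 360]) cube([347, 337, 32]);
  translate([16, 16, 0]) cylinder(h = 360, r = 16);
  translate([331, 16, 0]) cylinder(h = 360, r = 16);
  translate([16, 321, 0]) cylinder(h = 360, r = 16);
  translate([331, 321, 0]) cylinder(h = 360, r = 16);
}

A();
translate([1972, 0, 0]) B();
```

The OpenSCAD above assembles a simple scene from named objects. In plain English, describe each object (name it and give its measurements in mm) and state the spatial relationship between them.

A is a bed frame 1972 mm long (x) by 1243 mm wide (y). Four 89×89 mm corner posts, 513 mm tall, at the corners of the footprint. Four rails of 22 mm thickness and 197 mm height run between adjacent posts with their undersides at z = 230 mm, their outer faces flush with the outside of the frame (the two x-running rails run between the posts' inner faces; the two y-running rails run between the posts' inner faces). 16 slats, each 77 mm wide (x) and 24 mm thick, lie across the top of the two x-running rails, running the full 1243 mm width of the frame in y; the slats are evenly spaced along x between the inner faces of the end posts with equal gaps (rounded down to the nearest mm) at the −x end and between each pair — any rounding remainder accumulates at the +x end.

B is a four-legged stool. The seat is 347×337 mm, 32 mm thick, top at z = 392 mm. It stands on four round legs, each 32 mm in diameter, from z = 0 to the seat underside, each leg's axis is inset half a diameter from the nearest pair of seat edges (so the leg's bounding box is flush with the corner).

The stool is against the bed frame's +x side, with their −y faces flush.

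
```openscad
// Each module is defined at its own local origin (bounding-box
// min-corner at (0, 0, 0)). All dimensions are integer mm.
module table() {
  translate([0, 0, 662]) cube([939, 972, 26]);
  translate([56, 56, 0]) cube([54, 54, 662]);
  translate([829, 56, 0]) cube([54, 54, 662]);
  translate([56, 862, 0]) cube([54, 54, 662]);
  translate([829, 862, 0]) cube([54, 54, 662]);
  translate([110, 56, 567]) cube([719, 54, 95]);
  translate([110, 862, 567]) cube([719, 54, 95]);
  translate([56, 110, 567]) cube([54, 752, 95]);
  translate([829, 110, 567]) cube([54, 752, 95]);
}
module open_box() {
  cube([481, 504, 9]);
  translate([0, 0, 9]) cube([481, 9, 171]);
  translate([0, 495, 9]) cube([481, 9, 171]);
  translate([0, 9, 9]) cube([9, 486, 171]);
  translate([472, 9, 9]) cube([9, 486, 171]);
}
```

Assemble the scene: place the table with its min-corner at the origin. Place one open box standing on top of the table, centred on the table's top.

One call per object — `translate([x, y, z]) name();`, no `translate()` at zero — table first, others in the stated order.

table();
translate([229, 234, 688]) open_box();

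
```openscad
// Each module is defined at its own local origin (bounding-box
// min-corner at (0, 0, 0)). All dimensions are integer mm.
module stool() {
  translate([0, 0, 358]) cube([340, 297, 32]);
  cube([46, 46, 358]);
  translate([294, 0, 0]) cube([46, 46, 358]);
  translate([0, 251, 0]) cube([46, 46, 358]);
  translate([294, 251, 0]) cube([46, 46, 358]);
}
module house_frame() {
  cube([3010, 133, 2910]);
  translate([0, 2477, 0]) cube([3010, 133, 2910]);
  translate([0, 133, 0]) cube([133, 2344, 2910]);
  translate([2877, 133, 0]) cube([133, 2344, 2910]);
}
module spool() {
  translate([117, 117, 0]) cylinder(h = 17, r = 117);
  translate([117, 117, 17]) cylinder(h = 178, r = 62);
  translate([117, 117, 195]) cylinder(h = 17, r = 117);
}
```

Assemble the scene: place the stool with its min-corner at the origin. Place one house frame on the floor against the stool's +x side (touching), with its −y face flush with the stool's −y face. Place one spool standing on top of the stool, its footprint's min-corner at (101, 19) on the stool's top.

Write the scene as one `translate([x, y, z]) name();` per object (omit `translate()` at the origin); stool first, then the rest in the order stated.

stool();
translate([340, 0, 0]) house_frame();
translate([101, 19, 390]) spool();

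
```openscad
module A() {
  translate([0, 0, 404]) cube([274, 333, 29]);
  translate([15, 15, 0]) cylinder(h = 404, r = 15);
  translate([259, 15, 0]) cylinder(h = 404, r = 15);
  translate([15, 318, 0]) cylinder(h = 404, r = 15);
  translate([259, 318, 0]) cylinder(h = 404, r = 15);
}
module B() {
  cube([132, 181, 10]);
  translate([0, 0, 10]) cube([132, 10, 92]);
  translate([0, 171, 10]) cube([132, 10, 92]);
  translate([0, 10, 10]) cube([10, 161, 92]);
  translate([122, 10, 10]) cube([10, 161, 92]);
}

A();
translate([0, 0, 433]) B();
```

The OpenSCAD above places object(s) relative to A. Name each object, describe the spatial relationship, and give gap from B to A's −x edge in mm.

The open box's min-x is at 0; the stool's min-x is 0; gap = 0 mm.

A is a stool. B is an open box. The open box is on top of the stool. The gap from the open box to the stool's −x edge is 0 mm.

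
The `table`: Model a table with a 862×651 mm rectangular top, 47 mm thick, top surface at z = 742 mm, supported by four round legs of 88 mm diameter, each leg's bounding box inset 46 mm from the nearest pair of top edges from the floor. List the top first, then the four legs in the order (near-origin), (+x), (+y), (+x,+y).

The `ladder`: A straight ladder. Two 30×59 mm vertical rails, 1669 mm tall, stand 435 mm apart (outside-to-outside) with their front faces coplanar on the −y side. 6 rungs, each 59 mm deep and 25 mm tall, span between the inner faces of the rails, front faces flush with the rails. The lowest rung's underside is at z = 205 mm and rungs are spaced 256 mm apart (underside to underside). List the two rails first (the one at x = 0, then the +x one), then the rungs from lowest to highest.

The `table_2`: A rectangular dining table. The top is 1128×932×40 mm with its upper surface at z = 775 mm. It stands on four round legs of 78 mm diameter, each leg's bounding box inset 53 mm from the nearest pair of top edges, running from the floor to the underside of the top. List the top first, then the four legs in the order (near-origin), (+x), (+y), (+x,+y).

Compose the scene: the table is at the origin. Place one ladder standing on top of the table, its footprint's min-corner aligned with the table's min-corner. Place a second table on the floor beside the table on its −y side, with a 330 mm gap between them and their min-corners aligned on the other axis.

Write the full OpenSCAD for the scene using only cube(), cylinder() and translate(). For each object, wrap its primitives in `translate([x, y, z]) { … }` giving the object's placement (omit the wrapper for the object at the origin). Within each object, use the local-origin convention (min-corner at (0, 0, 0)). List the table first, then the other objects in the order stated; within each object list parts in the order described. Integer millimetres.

translate([0, 0, 695]) cube([862, 651, 47]);
translate([90, 90, 0]) cylinder(h = 695, r = 44);
translate([772, 90, 0]) cylinder(h = 695, r = 44);
translate([90, 561, 0]) cylinder(h = 695, r = 44);
translate([772, 561, 0]) cylinder(h = 695, r = 44);
translate([0, 0, 742]) {
  cube([30, 59, 1669]);
  translate([405, 0, 0]) cube([30, 59, 1669]);
  translate([30, 0, 205]) cube([375, 59, 25]);
  translate([30, 0, 461]) cube([375, 59, 25]);
  translate([30, 0, 717]) cube([375, 59, 25]);
  translate([30, 0, 973]) cube([375, 59, 25]);
  translate([30, 0, 1229]) cube([375, 59, 25]);
  translate([30, 0, 1485]) cube([375, 59, 25]);
}
translate([0, -1262, 0]) {
  translate([0, 0, 735]) cube([1128, 932, 40]);
  translate([92, 92, 0]) cylinder(h = 735, r = 39);
  translate([1036, 92, 0]) cylinder(h = 735, r = 39);
  translate([92, 840, 0]) cylinder(h = 735, r = 39);
  translate([1036, 840, 0]) cylinder(h = 735, r = 39);
}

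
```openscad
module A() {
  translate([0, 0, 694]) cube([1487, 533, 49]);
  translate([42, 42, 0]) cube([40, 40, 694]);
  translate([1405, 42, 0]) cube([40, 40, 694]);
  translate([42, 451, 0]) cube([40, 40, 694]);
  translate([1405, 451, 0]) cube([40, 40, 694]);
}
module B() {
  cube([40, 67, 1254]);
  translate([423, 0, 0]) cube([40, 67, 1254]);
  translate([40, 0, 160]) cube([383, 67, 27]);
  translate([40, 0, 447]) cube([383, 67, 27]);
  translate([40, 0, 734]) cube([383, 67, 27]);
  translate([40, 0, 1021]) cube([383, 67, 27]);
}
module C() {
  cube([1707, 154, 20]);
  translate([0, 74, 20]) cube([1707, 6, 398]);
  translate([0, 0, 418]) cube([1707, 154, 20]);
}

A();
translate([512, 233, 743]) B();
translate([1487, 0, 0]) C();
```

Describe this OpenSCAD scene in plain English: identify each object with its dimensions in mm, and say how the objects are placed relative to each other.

A is a rectangular dining table. The top is 1487×533×49 mm with its upper surface at z = 743 mm. It stands on four 40×40 mm square legs, each inset 42 mm from the nearest pair of top edges, running from the floor to the underside of the top.

B is a wooden ladder with two side rails of 40×67 mm section and 1254 mm height, set 463 mm apart overall. Between them run 4 rectangular rungs (67 mm deep, 27 mm thick), front faces flush with the rails' −y face. The bottom of the first rung is 160 mm above the floor and each subsequent rung is 287 mm higher than the one below.

C is an I-beam lying along x, 1707 mm long. Overall section height 438 mm. Two flanges 154 mm wide (y) and 20 mm thick, one on the floor and one at the top; a web 6 mm thick runs between them, centred on the flange width.

The ladder is on top of the table, centred. The I-beam is against the table's +x side, with their −y faces flush.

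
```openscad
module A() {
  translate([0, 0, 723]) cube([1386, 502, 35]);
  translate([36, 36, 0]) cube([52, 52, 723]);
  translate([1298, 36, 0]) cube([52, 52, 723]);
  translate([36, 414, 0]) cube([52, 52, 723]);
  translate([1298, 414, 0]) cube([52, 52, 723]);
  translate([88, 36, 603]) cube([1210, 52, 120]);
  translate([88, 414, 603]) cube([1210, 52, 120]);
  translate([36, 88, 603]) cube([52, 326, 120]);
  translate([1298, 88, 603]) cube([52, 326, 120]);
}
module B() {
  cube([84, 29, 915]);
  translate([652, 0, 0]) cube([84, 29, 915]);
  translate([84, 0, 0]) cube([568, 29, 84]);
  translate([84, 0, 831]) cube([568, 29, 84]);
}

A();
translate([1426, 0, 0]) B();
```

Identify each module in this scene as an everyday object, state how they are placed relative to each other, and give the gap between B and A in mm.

A is a table. B is a picture frame. The picture frame is on the floor beside the table on its +x side. The gap between the picture frame and the table is 40 mm.

The picture frame's nearest face is 40 mm from the table's +x face.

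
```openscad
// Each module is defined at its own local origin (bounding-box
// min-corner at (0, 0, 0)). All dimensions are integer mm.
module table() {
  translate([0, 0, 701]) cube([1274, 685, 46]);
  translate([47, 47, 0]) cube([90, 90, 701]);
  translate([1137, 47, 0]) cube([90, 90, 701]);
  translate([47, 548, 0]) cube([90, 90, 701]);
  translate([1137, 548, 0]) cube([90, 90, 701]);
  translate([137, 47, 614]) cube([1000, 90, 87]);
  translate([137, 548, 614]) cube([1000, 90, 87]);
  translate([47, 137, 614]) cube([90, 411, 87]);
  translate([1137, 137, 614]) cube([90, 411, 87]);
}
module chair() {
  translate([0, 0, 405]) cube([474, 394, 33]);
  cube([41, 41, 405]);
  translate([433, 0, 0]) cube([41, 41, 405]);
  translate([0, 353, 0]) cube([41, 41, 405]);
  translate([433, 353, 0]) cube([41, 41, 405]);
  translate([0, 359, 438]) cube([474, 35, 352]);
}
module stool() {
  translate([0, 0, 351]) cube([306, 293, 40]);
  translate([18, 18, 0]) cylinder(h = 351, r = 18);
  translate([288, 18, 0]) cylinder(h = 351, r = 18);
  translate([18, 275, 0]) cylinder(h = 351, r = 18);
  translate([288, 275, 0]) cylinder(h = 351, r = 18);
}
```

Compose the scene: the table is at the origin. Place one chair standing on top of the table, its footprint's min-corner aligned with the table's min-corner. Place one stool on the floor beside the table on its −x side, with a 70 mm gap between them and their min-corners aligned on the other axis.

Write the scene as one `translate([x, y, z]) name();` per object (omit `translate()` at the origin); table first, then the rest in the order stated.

table();
translate([0, 0, 747]) chair();
translate([-376, 0, 0]) stool();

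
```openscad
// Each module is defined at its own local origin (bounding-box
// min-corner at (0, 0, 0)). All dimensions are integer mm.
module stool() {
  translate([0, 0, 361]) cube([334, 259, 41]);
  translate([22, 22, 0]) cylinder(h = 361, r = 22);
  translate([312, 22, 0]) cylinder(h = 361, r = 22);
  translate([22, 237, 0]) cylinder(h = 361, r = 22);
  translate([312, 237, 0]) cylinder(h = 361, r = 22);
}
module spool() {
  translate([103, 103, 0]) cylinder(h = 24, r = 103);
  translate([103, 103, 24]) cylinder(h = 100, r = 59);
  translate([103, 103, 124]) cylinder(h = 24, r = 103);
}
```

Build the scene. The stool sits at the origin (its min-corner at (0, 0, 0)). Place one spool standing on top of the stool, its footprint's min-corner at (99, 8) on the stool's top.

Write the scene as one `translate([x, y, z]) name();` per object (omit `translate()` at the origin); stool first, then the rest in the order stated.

stool();
translate([99, 8, 402]) spool();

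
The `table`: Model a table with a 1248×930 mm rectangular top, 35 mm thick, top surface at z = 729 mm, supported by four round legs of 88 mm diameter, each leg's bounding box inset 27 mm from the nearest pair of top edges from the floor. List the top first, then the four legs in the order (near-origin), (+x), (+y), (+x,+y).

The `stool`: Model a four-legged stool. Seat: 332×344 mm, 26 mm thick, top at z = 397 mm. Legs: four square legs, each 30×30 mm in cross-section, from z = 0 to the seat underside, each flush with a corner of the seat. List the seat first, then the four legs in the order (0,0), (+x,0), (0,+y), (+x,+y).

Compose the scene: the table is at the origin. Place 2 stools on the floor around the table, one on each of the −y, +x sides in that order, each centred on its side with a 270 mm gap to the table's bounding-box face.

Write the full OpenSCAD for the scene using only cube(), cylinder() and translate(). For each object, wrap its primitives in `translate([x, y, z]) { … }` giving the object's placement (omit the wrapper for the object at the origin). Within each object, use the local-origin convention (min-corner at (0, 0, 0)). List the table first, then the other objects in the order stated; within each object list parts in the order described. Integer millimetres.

translate([0, 0, 694]) cube([1248, 930, 35]);
translate([71, 71, 0]) cylinder(h = 694, r = 44);
translate([1177, 71, 0]) cylinder(h = 694, r = 44);
translate([71, 859, 0]) cylinder(h = 694, r = 44);
translate([1177, 859, 0]) cylinder(h = 694, r = 44);
translate([458, -614, 0]) {
  translate([0, 0, 371]) cube([332, 344, 26]);
  cube([30, 30, 371]);
  translate([302, 0, 0]) cube([30, 30, 371]);
  translate([0, 314, 0]) cube([30, 30, 371]);
  translate([302, 314, 0]) cube([30, 30, 371]);
}
translate([1518, 293, 0]) {
  translate([0, 0, 371]) cube([332, 344, 26]);
  cube([30, 30, 371]);
  translate([302, 0, 0]) cube([30, 30, 371]);
  translate([0, 314, 0]) cube([30, 30, 371]);
  translate([302, 314, 0]) cube([30, 30, 371]);
}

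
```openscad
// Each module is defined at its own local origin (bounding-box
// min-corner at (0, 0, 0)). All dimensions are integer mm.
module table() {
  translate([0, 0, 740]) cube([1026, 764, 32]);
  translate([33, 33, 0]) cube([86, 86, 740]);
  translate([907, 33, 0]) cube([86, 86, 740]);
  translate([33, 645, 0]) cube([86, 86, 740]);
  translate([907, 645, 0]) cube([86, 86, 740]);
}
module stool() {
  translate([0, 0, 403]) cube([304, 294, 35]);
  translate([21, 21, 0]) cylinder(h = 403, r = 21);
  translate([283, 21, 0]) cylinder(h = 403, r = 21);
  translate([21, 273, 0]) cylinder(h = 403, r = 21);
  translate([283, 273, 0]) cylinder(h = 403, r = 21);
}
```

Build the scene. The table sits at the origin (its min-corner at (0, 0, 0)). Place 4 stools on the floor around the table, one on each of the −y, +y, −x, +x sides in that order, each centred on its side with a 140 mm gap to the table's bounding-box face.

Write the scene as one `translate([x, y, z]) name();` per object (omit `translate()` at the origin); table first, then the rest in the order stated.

table();
translate([361, -434, 0]) stool();
translate([361, 904, 0]) stool();
translate([-444, 235, 0]) stool();
translate([1166, 235, 0]) stool();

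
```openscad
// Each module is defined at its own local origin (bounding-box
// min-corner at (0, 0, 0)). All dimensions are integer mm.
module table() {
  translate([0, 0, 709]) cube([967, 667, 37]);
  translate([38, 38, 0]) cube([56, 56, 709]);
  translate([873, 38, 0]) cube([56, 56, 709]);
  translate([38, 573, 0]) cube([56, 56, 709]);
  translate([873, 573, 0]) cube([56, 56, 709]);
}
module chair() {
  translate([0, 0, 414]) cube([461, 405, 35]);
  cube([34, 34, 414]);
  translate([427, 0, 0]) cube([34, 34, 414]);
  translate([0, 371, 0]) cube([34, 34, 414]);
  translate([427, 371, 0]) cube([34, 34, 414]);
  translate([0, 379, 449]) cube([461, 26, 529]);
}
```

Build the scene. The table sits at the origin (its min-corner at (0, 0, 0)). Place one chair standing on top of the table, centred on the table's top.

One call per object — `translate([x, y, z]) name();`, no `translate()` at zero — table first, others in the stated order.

table();
translate([253, 131, 746]) chair();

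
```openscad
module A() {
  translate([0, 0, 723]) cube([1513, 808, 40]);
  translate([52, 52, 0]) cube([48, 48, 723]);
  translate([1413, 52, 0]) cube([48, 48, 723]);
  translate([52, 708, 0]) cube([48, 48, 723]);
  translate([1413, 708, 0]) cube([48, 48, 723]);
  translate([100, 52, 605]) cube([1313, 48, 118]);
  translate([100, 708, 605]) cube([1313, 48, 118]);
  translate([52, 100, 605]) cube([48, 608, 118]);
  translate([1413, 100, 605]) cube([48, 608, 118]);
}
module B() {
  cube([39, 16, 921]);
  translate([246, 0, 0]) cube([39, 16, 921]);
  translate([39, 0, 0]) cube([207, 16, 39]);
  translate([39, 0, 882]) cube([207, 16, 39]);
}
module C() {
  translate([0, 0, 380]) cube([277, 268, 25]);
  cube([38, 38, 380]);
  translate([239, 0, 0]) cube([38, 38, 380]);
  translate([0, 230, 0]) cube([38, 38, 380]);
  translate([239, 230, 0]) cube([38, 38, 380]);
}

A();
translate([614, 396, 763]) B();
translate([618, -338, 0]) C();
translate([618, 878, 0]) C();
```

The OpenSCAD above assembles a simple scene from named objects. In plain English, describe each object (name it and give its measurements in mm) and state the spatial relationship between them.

A is a table with a 1513×808 mm rectangular top, 40 mm thick, top surface at z = 763 mm, supported by four 48×48 mm square legs, each inset 52 mm from the nearest pair of top edges, running from the floor. Four apron rails, 48 mm thick and 118 mm tall, run between adjacent legs with their top edges flush with the underside of the top and their outer faces flush with the legs' outer faces.

B is a picture frame with a 207×843 mm rectangular opening (x by z) and a uniform 39 mm border on every side. Frame depth is 16 mm along y. It is built from two vertical stiles running the full outside height and two horizontal rails spanning the gap between the stiles.

C is a four-legged stool. The seat is a 277×268×25 mm slab whose top surface is at z = 405 mm; four square legs, each 38×38 mm in cross-section, run from the floor (z = 0) to the underside of the seat, each flush with a corner of the seat.

The picture frame is on top of the table, centred. Two stools sit around the table at the −y, +y sides.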